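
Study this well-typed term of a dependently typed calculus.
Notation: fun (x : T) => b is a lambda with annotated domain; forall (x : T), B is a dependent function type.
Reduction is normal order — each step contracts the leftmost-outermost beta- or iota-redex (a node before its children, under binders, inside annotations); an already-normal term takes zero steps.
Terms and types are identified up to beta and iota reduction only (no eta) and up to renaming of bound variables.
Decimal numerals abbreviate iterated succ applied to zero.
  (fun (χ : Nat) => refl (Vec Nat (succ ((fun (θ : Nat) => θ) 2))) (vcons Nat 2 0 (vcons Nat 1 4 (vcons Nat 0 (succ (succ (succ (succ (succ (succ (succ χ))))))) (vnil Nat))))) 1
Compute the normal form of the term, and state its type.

normal form:
  refl (Vec Nat 3) (vcons Nat 2 0 (vcons Nat 1 4 (vcons Nat 0 8 (vnil Nat))))
type:
  Eq (Vec Nat 3) (vcons Nat 2 0 (vcons Nat 1 4 (vcons Nat 0 8 (vnil Nat)))) (vcons Nat 2 0 (vcons Nat 1 4 (vcons Nat 0 8 (vnil Nat))))
observation: 2 normal-order steps separate the term from its normal form.


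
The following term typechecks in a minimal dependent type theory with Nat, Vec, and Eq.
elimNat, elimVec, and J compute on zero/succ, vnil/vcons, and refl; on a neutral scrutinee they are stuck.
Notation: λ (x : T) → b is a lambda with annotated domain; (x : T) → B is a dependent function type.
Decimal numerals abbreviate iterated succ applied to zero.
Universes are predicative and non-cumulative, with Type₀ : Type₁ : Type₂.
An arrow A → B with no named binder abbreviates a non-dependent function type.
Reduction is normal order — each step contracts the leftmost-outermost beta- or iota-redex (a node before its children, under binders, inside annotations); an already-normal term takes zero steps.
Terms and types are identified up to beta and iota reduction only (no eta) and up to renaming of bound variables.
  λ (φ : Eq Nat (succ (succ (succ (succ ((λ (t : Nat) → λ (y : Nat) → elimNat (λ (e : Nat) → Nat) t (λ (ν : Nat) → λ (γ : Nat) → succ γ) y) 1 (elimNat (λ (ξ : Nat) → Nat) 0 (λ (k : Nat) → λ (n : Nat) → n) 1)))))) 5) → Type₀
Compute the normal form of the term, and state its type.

normal form:
  λ (φ : Eq Nat 5 5) → Type₀
inferred type:
  Eq Nat 5 5 → Type₁
observation: the first redex contracted is a beta-redex; the normal form is reached in 7 normal-order steps.


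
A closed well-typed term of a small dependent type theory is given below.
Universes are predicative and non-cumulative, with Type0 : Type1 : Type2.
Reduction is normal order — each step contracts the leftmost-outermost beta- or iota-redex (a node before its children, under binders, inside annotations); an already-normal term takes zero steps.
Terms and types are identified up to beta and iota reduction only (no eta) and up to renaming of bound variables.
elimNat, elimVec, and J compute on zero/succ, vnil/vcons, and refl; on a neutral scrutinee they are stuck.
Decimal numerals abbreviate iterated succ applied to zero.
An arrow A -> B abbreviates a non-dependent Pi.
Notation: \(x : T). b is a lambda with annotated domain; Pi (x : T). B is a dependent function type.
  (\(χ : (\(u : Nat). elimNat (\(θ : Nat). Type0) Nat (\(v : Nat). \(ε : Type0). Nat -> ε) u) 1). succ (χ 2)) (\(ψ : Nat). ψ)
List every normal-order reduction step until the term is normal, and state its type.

normal-order reduction:
  (\(χ : (\(u : Nat). elimNat (\(θ : Nat). Type0) Nat (\(v : Nat). \(ε : Type0). Nat -> ε) u) 1). succ (χ 2)) (\(ψ : Nat). ψ)
  ~> succ ((\(χ : Nat). χ) 2)
  ~> 3
type:
  Nat


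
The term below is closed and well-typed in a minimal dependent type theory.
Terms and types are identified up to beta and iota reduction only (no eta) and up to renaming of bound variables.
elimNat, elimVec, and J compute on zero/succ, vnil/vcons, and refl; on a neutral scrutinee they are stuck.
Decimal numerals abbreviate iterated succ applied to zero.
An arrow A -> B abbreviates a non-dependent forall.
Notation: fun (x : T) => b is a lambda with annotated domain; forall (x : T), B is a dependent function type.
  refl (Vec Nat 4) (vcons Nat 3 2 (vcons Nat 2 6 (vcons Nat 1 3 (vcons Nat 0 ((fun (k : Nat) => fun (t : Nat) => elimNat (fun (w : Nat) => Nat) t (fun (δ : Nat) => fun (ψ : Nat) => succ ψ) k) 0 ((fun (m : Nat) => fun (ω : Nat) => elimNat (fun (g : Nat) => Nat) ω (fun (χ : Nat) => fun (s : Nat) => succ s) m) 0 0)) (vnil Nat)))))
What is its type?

inferred type:
  Eq (Vec Nat 4) (vcons Nat 3 2 (vcons Nat 2 6 (vcons Nat 1 3 (vcons Nat 0 0 (vnil Nat))))) (vcons Nat 3 2 (vcons Nat 2 6 (vcons Nat 1 3 (vcons Nat 0 0 (vnil Nat)))))


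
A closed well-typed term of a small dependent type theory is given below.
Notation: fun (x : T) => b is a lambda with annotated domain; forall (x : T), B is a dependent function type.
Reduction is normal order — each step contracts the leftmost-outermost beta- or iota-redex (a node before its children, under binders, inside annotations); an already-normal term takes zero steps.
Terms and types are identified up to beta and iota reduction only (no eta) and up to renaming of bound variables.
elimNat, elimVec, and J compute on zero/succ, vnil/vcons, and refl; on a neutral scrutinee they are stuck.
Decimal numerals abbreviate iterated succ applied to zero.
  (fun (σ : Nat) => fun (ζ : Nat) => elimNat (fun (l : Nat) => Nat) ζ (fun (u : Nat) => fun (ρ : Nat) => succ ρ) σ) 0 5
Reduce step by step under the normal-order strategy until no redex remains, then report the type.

normal-order reduction sequence:
  (fun (σ : Nat) => fun (ζ : Nat) => elimNat (fun (l : Nat) => Nat) ζ (fun (u : Nat) => fun (ρ : Nat) => succ ρ) σ) 0 5
  ~> (fun (σ : Nat) => elimNat (fun (ζ : Nat) => Nat) σ (fun (l : Nat) => fun (u : Nat) => succ u) 0) 5
  ~> elimNat (fun (σ : Nat) => Nat) 5 (fun (ζ : Nat) => fun (l : Nat) => succ l) 0
  ~> 5
type:
  Nat


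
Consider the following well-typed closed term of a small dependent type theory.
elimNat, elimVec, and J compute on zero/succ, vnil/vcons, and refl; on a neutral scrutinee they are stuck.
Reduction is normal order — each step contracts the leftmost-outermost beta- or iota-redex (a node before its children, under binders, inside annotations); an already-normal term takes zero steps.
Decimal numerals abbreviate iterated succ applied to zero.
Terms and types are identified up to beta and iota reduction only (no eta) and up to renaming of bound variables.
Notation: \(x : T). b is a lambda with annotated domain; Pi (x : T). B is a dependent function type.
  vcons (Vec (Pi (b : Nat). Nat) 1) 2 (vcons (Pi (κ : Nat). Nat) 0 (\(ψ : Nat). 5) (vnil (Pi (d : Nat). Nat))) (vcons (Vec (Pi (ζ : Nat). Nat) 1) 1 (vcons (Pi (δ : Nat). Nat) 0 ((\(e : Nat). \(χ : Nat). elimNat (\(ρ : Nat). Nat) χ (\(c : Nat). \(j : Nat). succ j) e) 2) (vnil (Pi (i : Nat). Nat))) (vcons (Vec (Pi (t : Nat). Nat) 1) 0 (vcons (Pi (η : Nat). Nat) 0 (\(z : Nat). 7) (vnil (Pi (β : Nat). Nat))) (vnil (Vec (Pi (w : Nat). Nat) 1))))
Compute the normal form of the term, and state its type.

reduced normal form:
  vcons (Vec (Pi (b : Nat). Nat) 1) 2 (vcons (Pi (κ : Nat). Nat) 0 (\(ψ : Nat). 5) (vnil (Pi (d : Nat). Nat))) (vcons (Vec (Pi (ζ : Nat). Nat) 1) 1 (vcons (Pi (δ : Nat). Nat) 0 (\(e : Nat). succ (succ e)) (vnil (Pi (χ : Nat). Nat))) (vcons (Vec (Pi (ρ : Nat). Nat) 1) 0 (vcons (Pi (c : Nat). Nat) 0 (\(j : Nat). 7) (vnil (Pi (i : Nat). Nat))) (vnil (Vec (Pi (t : Nat). Nat) 1))))
the term's type:
  Vec (Vec (Pi (b : Nat). Nat) 1) 3
observation: the term reaches its normal form after 8 normal-order steps.


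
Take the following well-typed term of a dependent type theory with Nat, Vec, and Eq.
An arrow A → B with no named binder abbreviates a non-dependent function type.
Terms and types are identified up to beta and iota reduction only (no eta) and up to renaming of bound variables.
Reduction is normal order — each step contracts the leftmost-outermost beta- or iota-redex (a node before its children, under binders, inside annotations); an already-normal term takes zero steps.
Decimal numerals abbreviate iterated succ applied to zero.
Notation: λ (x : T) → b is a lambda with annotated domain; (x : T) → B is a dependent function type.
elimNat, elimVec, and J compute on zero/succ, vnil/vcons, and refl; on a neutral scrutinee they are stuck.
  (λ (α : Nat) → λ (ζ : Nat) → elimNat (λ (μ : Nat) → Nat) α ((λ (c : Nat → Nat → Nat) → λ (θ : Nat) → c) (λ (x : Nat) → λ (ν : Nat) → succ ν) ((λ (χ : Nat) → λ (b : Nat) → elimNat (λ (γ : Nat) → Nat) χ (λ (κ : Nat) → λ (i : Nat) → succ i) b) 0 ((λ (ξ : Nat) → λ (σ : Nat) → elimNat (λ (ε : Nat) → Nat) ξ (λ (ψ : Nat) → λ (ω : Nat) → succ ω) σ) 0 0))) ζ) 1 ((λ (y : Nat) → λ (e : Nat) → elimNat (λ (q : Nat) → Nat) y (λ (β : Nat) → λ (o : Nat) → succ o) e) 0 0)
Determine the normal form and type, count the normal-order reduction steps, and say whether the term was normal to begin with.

reduced normal form:
  1
type:
  Nat
reduction steps (normal order): 8
already normal: no
first redex: a beta-redex


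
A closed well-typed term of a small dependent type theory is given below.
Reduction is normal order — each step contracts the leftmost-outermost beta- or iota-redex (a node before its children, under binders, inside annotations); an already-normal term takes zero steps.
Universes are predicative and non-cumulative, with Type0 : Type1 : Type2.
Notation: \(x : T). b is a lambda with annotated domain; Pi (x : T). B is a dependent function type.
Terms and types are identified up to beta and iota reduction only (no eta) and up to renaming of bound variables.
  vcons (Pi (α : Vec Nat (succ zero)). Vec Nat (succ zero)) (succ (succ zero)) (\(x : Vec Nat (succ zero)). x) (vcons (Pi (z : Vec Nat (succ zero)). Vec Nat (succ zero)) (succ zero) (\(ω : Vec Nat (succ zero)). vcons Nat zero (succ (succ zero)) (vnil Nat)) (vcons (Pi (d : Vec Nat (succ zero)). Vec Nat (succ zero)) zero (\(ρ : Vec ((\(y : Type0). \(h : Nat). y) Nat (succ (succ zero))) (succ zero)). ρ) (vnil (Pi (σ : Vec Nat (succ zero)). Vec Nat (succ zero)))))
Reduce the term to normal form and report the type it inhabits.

reduced normal form:
  vcons (Pi (α : Vec Nat (succ zero)). Vec Nat (succ zero)) (succ (succ zero)) (\(x : Vec Nat (succ zero)). x) (vcons (Pi (z : Vec Nat (succ zero)). Vec Nat (succ zero)) (succ zero) (\(ω : Vec Nat (succ zero)). vcons Nat zero (succ (succ zero)) (vnil Nat)) (vcons (Pi (d : Vec Nat (succ zero)). Vec Nat (succ zero)) zero (\(ρ : Vec Nat (succ zero)). ρ) (vnil (Pi (y : Vec Nat (succ zero)). Vec Nat (succ zero)))))
type:
  Vec (Pi (α : Vec Nat (succ zero)). Vec Nat (succ zero)) (succ (succ (succ zero)))


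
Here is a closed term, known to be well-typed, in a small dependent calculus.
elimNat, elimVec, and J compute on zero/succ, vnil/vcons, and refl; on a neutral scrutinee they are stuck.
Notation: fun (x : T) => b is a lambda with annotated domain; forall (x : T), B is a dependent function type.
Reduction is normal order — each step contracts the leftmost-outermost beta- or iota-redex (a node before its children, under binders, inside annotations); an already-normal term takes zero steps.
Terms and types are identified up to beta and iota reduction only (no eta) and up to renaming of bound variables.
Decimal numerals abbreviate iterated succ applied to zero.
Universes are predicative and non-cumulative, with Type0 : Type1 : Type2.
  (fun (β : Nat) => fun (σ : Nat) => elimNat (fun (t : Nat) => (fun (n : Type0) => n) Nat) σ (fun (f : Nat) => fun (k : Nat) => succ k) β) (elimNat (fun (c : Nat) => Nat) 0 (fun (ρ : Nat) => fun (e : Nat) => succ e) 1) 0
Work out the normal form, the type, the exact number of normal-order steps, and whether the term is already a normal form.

normal form:
  1
the term's type:
  Nat
normal-order step count: 11
term was already normal: no
first contracted redex: a beta-redex


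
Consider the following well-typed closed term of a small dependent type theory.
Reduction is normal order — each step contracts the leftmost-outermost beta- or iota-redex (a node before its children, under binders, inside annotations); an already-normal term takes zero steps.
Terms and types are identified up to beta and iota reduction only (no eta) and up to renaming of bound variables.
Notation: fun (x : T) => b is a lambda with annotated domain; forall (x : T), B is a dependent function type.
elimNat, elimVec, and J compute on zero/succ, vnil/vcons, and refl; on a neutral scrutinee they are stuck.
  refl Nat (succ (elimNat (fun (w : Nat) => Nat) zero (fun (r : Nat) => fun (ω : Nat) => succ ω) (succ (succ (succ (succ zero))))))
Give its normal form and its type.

resulting normal form:
  refl Nat (succ (succ (succ (succ (succ zero)))))
the term's type:
  Eq Nat (succ (succ (succ (succ (succ zero))))) (succ (succ (succ (succ (succ zero)))))


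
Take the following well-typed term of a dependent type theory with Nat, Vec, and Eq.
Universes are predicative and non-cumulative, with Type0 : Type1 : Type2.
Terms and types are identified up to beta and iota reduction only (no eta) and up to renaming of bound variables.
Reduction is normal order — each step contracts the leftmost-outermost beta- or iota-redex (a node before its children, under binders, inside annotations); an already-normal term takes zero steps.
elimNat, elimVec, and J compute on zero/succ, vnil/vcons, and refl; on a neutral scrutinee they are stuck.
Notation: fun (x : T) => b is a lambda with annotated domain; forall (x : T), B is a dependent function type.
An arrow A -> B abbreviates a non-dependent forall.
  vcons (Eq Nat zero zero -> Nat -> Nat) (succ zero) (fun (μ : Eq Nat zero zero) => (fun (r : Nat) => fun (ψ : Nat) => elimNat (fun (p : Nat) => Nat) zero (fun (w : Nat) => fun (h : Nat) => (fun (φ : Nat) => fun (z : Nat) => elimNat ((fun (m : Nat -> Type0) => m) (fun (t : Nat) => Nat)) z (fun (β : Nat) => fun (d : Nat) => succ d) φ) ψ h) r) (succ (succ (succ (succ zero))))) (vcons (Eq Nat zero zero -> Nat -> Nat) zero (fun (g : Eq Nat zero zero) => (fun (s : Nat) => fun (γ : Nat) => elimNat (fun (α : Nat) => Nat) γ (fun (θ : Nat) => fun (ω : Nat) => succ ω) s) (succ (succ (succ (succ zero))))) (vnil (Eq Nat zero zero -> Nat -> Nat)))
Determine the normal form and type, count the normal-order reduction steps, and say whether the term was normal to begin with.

resulting normal form:
  vcons (Eq Nat zero zero -> Nat -> Nat) (succ zero) (fun (μ : Eq Nat zero zero) => fun (r : Nat) => elimNat (fun (ψ : Nat) => Nat) (elimNat (fun (p : Nat) => Nat) (elimNat (fun (w : Nat) => Nat) (elimNat (fun (h : Nat) => Nat) zero (fun (φ : Nat) => fun (z : Nat) => succ z) r) (fun (m : Nat) => fun (t : Nat) => succ t) r) (fun (β : Nat) => fun (d : Nat) => succ d) r) (fun (g : Nat) => fun (s : Nat) => succ s) r) (vcons (Eq Nat zero zero -> Nat -> Nat) zero (fun (γ : Eq Nat zero zero) => fun (α : Nat) => succ (succ (succ (succ α)))) (vnil (Eq Nat zero zero -> Nat -> Nat)))
the term's type:
  Vec (Eq Nat zero zero -> Nat -> Nat) (succ (succ zero))
reduction steps (normal order): 40
term was already normal: no
first redex: a beta-redex


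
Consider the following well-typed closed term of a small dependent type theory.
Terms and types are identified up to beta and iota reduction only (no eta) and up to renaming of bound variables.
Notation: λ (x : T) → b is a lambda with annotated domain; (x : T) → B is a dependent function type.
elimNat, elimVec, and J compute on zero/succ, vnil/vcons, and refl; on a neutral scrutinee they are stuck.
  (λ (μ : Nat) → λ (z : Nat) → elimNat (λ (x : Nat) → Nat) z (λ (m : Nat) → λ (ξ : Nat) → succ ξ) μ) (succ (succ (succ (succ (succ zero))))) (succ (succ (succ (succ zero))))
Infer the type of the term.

type:
  Nat


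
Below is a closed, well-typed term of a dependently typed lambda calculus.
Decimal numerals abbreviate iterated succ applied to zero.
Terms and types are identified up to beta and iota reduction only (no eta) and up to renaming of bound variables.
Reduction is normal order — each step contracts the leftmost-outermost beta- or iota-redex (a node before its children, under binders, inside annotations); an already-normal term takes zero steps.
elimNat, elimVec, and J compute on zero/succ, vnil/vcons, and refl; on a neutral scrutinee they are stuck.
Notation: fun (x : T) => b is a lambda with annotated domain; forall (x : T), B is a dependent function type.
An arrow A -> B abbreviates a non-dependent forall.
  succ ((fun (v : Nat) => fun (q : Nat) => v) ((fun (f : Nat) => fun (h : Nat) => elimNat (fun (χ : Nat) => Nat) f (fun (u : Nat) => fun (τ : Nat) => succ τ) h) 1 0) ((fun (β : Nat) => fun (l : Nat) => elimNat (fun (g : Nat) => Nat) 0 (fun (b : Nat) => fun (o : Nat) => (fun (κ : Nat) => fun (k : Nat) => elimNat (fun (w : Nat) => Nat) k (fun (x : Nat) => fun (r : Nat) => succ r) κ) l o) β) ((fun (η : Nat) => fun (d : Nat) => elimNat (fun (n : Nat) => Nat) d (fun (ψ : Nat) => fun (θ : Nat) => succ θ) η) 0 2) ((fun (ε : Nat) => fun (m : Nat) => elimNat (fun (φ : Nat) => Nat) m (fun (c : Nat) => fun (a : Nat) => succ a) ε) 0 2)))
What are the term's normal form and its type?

reduced normal form:
  2
type:
  Nat


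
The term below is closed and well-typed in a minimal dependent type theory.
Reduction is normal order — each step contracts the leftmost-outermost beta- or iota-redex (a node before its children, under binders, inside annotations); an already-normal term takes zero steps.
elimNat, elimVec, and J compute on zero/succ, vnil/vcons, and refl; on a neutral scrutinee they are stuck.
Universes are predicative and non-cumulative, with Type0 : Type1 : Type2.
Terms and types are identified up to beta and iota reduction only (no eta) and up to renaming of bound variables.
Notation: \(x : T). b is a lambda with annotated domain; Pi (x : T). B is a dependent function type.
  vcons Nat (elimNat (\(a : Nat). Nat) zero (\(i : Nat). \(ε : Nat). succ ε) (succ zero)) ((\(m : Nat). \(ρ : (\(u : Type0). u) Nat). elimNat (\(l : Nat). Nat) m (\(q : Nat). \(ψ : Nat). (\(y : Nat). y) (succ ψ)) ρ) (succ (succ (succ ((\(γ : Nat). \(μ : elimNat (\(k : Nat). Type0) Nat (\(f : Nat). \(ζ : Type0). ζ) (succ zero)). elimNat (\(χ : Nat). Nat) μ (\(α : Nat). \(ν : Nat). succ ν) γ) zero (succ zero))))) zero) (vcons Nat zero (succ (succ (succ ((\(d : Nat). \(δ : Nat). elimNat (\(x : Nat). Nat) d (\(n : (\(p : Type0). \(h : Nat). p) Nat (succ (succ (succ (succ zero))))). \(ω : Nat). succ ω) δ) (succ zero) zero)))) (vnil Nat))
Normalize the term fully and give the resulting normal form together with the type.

normal form:
  vcons Nat (succ zero) (succ (succ (succ (succ zero)))) (vcons Nat zero (succ (succ (succ (succ zero)))) (vnil Nat))
the term's type:
  Vec Nat (succ (succ zero))


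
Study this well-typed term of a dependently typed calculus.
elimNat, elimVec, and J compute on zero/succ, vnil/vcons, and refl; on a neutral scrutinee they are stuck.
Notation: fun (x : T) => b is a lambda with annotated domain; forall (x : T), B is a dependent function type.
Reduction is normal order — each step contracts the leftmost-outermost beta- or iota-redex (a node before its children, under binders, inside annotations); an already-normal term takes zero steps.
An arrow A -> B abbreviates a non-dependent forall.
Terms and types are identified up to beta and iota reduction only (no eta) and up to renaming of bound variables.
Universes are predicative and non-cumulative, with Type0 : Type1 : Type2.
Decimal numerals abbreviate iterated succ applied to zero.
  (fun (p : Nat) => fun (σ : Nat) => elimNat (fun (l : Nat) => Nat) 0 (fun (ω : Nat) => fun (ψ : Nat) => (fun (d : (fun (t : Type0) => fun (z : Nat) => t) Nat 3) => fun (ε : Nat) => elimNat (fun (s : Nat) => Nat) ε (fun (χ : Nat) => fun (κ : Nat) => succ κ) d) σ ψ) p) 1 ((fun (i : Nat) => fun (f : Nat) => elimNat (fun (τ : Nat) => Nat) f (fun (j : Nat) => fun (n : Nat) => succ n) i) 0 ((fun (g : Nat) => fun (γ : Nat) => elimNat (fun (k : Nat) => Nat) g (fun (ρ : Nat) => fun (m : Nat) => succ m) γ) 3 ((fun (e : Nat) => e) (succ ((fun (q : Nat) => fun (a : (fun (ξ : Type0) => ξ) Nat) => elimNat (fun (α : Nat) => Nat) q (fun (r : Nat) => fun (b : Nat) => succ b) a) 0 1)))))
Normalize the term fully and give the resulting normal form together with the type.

reduced normal form:
  5
inferred type:
  Nat
observation: 43 normal-order steps normalize the term, beginning with a beta-redex.


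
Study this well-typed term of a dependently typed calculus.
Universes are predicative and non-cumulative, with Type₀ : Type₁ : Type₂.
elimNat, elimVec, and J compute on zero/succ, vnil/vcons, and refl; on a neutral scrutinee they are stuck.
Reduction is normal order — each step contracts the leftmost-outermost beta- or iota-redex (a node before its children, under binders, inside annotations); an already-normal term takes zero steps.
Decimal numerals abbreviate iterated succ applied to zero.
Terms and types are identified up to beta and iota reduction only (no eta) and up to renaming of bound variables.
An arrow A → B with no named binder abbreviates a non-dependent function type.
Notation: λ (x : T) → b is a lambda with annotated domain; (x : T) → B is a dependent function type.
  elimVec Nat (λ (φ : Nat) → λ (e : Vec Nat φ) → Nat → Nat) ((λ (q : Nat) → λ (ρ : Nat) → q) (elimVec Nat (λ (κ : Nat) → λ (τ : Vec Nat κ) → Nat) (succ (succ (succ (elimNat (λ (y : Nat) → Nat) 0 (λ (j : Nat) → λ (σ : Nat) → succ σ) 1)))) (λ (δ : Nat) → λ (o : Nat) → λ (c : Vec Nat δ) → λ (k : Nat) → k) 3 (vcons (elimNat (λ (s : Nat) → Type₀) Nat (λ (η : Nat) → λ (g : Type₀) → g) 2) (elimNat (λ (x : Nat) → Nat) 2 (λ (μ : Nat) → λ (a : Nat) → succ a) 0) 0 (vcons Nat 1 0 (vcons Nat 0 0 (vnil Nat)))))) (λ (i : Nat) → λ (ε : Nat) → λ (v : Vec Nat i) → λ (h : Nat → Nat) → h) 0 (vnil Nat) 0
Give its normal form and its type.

resulting normal form:
  4
type:
  Nat
observation: reduction starts at an elimVec iota-redex, and 23 normal-order steps reach the normal form.


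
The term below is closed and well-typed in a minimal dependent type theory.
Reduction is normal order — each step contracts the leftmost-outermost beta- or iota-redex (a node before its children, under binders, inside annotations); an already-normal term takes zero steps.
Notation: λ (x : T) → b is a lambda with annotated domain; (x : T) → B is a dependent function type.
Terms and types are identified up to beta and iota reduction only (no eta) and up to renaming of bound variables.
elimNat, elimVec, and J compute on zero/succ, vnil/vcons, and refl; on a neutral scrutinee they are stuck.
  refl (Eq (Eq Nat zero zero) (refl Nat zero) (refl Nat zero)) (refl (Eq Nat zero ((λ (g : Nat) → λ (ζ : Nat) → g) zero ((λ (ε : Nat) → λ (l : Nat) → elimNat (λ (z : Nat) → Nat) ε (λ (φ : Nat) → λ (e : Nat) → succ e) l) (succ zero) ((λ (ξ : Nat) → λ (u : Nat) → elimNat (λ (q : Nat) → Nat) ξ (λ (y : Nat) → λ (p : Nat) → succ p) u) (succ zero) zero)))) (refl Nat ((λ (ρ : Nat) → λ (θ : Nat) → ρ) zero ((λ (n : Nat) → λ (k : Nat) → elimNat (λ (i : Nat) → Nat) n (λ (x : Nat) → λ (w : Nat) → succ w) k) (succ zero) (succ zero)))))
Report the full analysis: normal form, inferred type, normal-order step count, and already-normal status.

normal form:
  refl (Eq (Eq Nat zero zero) (refl Nat zero) (refl Nat zero)) (refl (Eq Nat zero zero) (refl Nat zero))
inferred type:
  Eq (Eq (Eq Nat zero zero) (refl Nat zero) (refl Nat zero)) (refl (Eq Nat zero zero) (refl Nat zero)) (refl (Eq Nat zero zero) (refl Nat zero))
steps to reach normal form (normal order): 4
term was already normal: no
first redex: a beta-redex


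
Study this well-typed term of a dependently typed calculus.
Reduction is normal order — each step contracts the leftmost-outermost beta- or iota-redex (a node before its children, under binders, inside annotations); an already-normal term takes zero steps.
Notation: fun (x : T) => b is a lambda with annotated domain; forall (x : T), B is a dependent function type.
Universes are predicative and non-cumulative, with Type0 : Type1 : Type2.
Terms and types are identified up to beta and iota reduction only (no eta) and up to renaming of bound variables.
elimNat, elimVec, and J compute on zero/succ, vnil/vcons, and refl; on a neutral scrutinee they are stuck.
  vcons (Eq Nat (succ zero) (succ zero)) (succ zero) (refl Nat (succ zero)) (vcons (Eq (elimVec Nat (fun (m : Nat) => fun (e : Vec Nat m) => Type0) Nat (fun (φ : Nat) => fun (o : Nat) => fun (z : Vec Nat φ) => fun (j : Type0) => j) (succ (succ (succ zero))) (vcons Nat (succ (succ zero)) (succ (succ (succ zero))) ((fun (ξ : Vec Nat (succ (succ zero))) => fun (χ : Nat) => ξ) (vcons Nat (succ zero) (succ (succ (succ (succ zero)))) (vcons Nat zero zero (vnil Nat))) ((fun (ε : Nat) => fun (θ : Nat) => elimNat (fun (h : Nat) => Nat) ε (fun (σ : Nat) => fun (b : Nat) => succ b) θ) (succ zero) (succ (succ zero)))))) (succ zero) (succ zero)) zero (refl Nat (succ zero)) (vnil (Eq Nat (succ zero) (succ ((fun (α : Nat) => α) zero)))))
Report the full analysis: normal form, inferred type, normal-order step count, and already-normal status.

resulting normal form:
  vcons (Eq Nat (succ zero) (succ zero)) (succ zero) (refl Nat (succ zero)) (vcons (Eq Nat (succ zero) (succ zero)) zero (refl Nat (succ zero)) (vnil (Eq Nat (succ zero) (succ zero))))
type:
  Vec (Eq Nat (succ zero) (succ zero)) (succ (succ zero))
reduction steps (normal order): 19
started in normal form: no
first redex: an elimVec iota-redex


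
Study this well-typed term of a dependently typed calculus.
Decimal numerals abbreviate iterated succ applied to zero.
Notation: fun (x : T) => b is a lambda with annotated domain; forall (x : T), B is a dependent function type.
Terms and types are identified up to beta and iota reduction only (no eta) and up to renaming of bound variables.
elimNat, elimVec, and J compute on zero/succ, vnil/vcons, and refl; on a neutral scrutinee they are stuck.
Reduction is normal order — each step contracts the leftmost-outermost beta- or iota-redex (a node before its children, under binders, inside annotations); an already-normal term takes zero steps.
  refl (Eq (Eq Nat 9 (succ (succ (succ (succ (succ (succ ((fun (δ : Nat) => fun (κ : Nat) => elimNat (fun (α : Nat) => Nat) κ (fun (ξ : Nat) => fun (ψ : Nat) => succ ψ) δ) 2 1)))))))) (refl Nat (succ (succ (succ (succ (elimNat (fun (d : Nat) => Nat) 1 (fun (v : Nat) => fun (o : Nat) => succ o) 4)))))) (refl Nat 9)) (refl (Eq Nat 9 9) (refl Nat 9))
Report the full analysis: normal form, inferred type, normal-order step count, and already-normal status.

resulting normal form:
  refl (Eq (Eq Nat 9 9) (refl Nat 9) (refl Nat 9)) (refl (Eq Nat 9 9) (refl Nat 9))
inferred type:
  Eq (Eq (Eq Nat 9 9) (refl Nat 9) (refl Nat 9)) (refl (Eq Nat 9 9) (refl Nat 9)) (refl (Eq Nat 9 9) (refl Nat 9))
steps to reach normal form (normal order): 22
already normal: no
first contracted redex: a beta-redex


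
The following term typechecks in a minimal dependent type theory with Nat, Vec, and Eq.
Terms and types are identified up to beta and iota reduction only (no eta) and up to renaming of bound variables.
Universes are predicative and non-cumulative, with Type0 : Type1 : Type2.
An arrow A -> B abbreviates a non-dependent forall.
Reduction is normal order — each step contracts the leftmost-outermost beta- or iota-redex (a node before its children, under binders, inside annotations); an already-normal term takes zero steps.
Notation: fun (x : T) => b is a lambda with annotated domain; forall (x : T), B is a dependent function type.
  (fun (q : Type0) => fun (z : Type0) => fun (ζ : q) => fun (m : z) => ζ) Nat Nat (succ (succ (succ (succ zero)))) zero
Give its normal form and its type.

normal form:
  succ (succ (succ (succ zero)))
type:
  Nat
observation: the term reaches its normal form after 4 normal-order steps.


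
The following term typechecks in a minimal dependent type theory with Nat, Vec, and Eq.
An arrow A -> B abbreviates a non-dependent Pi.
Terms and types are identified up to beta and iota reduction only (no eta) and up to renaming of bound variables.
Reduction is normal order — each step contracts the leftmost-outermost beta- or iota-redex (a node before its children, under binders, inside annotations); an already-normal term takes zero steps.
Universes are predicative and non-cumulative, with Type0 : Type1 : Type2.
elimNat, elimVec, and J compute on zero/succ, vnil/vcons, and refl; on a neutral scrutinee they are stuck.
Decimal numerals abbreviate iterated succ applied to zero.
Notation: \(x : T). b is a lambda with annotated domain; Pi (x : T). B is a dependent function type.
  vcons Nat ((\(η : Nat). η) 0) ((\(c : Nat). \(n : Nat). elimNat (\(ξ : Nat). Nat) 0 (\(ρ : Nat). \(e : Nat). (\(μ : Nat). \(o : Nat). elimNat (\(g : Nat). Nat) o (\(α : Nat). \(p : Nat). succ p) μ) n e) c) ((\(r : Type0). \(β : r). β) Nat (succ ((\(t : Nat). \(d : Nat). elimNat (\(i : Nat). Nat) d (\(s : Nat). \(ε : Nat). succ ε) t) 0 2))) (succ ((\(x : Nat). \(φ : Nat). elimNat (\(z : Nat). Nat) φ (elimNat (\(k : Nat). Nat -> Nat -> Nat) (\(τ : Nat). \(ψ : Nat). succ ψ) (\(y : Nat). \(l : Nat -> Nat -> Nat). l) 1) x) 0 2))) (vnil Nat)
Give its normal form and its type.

resulting normal form:
  vcons Nat 0 9 (vnil Nat)
inferred type:
  Vec Nat 1


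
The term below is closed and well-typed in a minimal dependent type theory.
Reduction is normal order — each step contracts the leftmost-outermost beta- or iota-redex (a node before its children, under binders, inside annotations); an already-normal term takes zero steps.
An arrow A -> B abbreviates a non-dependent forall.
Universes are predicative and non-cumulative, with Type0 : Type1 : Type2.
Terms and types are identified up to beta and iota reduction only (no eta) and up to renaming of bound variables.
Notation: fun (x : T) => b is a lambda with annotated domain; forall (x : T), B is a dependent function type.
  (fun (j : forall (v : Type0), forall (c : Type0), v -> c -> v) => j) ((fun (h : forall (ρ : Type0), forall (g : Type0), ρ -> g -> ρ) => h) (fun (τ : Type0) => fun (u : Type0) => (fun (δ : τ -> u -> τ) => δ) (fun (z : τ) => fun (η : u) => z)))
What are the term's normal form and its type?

resulting normal form:
  fun (j : Type0) => fun (v : Type0) => fun (c : j) => fun (h : v) => c
inferred type:
  forall (j : Type0), forall (v : Type0), j -> v -> j
observation: normalization takes exactly 3 steps under the normal-order strategy.


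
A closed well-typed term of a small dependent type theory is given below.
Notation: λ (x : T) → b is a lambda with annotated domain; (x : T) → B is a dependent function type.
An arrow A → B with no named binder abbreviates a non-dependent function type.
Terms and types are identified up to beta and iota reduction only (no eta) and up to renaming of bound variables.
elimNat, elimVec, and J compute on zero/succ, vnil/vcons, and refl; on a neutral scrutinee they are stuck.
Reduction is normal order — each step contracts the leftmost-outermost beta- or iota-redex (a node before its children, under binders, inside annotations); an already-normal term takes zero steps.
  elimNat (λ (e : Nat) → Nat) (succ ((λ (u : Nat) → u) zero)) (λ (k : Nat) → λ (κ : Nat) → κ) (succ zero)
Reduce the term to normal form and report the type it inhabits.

normal form:
  succ zero
the term's type:
  Nat


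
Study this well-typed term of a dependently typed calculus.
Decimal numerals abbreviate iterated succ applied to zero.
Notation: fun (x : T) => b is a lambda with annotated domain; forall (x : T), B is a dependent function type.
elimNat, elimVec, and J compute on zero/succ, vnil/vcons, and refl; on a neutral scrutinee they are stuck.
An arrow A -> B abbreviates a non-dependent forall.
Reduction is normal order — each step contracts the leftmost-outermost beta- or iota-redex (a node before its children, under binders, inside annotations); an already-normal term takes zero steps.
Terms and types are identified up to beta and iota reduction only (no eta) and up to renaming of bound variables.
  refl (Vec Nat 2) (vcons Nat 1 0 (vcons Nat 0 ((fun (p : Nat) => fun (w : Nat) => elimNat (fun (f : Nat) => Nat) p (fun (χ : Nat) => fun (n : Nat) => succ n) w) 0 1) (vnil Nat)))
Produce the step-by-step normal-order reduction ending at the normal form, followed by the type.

reduction (normal order):
  refl (Vec Nat 2) (vcons Nat 1 0 (vcons Nat 0 ((fun (p : Nat) => fun (w : Nat) => elimNat (fun (f : Nat) => Nat) p (fun (χ : Nat) => fun (n : Nat) => succ n) w) 0 1) (vnil Nat)))
  ~> refl (Vec Nat 2) (vcons Nat 1 0 (vcons Nat 0 ((fun (p : Nat) => elimNat (fun (w : Nat) => Nat) 0 (fun (f : Nat) => fun (χ : Nat) => succ χ) p) 1) (vnil Nat)))
  ~> refl (Vec Nat 2) (vcons Nat 1 0 (vcons Nat 0 (elimNat (fun (p : Nat) => Nat) 0 (fun (w : Nat) => fun (f : Nat) => succ f) 1) (vnil Nat)))
  ~> refl (Vec Nat 2) (vcons Nat 1 0 (vcons Nat 0 ((fun (p : Nat) => fun (w : Nat) => succ w) 0 (elimNat (fun (f : Nat) => Nat) 0 (fun (χ : Nat) => fun (n : Nat) => succ n) 0)) (vnil Nat)))
  ~> refl (Vec Nat 2) (vcons Nat 1 0 (vcons Nat 0 ((fun (p : Nat) => succ p) (elimNat (fun (w : Nat) => Nat) 0 (fun (f : Nat) => fun (χ : Nat) => succ χ) 0)) (vnil Nat)))
  ~> refl (Vec Nat 2) (vcons Nat 1 0 (vcons Nat 0 (succ (elimNat (fun (p : Nat) => Nat) 0 (fun (w : Nat) => fun (f : Nat) => succ f) 0)) (vnil Nat)))
  ~> refl (Vec Nat 2) (vcons Nat 1 0 (vcons Nat 0 1 (vnil Nat)))
inferred type:
  Eq (Vec Nat 2) (vcons Nat 1 0 (vcons Nat 0 1 (vnil Nat))) (vcons Nat 1 0 (vcons Nat 0 1 (vnil Nat)))


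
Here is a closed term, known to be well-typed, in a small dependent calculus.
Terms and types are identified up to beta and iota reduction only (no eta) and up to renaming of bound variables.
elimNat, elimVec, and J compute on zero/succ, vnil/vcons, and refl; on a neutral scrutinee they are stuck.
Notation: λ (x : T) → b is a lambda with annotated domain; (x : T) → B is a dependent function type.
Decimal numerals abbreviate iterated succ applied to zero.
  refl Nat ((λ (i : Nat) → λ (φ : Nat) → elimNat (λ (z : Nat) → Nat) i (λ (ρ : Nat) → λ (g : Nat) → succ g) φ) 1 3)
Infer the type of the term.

inferred type:
  Eq Nat 4 4


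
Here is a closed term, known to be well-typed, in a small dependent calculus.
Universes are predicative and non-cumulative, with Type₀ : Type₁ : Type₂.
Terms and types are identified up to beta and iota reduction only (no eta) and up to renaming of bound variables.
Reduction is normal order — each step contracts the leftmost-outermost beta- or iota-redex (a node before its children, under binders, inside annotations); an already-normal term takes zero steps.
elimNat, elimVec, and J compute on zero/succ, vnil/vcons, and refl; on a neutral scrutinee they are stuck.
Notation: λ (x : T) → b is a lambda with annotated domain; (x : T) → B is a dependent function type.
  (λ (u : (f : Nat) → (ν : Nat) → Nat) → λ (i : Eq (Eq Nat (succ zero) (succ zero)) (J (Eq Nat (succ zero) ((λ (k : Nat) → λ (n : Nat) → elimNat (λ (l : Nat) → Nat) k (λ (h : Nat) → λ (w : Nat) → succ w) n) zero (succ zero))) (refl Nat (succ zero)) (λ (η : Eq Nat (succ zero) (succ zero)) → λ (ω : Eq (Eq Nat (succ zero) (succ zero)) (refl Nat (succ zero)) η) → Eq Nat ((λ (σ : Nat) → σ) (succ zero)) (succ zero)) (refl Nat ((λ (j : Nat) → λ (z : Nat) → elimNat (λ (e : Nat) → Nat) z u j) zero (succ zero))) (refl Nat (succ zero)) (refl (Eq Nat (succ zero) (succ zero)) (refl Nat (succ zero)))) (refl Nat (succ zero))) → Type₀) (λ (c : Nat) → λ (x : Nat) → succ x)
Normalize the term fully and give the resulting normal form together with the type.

normal form:
  λ (u : Eq (Eq Nat (succ zero) (succ zero)) (refl Nat (succ zero)) (refl Nat (succ zero))) → Type₀
inferred type:
  (u : Eq (Eq Nat (succ zero) (succ zero)) (refl Nat (succ zero)) (refl Nat (succ zero))) → Type₁
observation: reduction starts at a beta-redex, and 5 normal-order steps reach the normal form.


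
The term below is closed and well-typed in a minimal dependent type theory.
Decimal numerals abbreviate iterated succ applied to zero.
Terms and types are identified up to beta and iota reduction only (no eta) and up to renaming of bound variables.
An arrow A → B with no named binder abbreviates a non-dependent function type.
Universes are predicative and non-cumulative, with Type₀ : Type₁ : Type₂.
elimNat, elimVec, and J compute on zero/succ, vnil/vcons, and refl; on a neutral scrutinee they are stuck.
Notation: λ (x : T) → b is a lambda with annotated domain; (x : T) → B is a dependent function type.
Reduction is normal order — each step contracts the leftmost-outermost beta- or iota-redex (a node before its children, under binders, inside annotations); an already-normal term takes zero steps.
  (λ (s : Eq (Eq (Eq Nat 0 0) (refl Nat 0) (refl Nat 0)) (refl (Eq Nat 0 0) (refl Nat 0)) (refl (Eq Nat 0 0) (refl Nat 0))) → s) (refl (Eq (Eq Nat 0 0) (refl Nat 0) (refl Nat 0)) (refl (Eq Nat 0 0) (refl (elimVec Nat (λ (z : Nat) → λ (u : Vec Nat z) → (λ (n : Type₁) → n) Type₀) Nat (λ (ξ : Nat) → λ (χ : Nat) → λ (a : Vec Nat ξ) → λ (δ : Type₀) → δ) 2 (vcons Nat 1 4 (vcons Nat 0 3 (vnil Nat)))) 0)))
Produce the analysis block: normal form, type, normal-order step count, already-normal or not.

reduced normal form:
  refl (Eq (Eq Nat 0 0) (refl Nat 0) (refl Nat 0)) (refl (Eq Nat 0 0) (refl Nat 0))
the term's type:
  Eq (Eq (Eq Nat 0 0) (refl Nat 0) (refl Nat 0)) (refl (Eq Nat 0 0) (refl Nat 0)) (refl (Eq Nat 0 0) (refl Nat 0))
reduction steps (normal order): 12
term was already normal: no
first contracted redex: a beta-redex


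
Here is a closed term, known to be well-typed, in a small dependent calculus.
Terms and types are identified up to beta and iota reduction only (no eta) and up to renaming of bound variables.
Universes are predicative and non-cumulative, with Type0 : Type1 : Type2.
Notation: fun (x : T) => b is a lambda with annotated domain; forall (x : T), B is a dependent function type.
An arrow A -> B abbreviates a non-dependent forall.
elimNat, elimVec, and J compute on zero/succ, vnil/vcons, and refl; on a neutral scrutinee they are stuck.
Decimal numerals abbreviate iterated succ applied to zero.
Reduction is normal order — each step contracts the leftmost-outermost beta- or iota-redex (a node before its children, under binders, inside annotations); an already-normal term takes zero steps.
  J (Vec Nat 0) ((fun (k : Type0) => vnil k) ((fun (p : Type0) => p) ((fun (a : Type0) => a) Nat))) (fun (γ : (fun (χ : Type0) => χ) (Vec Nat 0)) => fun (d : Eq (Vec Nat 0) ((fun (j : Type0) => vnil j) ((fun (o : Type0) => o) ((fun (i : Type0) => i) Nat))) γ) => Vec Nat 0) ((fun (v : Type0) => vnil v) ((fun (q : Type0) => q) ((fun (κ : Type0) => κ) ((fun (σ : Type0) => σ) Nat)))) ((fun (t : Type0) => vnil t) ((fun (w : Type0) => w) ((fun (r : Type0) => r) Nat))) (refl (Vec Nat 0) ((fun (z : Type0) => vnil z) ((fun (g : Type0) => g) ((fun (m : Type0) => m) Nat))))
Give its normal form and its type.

normal form:
  vnil Nat
the term's type:
  Vec Nat 0
observation: the term reaches its normal form after 5 normal-order steps.


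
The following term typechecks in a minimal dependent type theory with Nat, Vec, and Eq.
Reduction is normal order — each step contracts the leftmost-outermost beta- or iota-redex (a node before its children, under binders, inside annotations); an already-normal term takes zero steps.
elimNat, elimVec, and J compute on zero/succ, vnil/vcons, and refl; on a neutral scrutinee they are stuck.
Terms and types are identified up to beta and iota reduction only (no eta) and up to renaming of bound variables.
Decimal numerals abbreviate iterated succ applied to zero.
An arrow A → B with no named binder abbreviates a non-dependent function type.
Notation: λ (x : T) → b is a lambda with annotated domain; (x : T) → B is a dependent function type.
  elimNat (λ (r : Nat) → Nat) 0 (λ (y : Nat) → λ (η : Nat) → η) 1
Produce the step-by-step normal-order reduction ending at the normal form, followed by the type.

normal-order reduction sequence:
  elimNat (λ (r : Nat) → Nat) 0 (λ (y : Nat) → λ (η : Nat) → η) 1
  ~> (λ (r : Nat) → λ (y : Nat) → y) 0 (elimNat (λ (η : Nat) → Nat) 0 (λ (θ : Nat) → λ (t : Nat) → t) 0)
  ~> (λ (r : Nat) → r) (elimNat (λ (y : Nat) → Nat) 0 (λ (η : Nat) → λ (θ : Nat) → θ) 0)
  ~> elimNat (λ (r : Nat) → Nat) 0 (λ (y : Nat) → λ (η : Nat) → η) 0
  ~> 0
the term's type:
  Nat
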